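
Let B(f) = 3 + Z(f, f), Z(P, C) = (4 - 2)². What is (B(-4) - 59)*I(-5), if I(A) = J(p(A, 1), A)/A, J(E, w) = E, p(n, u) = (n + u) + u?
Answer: -156/5 ≈ -31.200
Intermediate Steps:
p(n, u) = n + 2*u
Z(P, C) = 4 (Z(P, C) = 2² = 4)
I(A) = (2 + A)/A (I(A) = (A + 2*1)/A = (A + 2)/A = (2 + A)/A)
B(f) = 7 (B(f) = 3 + 4 = 7)
(B(-4) - 59)*I(-5) = (7 - 59)*((2 - 5)/(-5)) = -(-52)*(-3)/5 = -52*⅗ = -156/5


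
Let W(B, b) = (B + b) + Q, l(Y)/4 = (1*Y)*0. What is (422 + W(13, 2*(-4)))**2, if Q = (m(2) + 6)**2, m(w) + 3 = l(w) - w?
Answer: 183184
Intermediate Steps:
l(Y) = 0 (l(Y) = 4*((1*Y)*0) = 4*(Y*0) = 4*0 = 0)
m(w) = -3 - w (m(w) = -3 + (0 - w) = -3 - w)
Q = 1 (Q = ((-3 - 1*2) + 6)**2 = ((-3 - 2) + 6)**2 = (-5 + 6)**2 = 1**2 = 1)
W(B, b) = 1 + B + b (W(B, b) = (B + b) + 1 = 1 + B + b)
(422 + W(13, 2*(-4)))**2 = (422 + (1 + 13 + 2*(-4)))**2 = (422 + (1 + 13 - 8))**2 = (422 + 6)**2 = 428**2 = 183184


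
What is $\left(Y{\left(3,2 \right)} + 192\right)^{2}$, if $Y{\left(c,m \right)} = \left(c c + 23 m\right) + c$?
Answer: $62500$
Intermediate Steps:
$Y{\left(c,m \right)} = c + c^{2} + 23 m$ ($Y{\left(c,m \right)} = \left(c^{2} + 23 m\right) + c = c + c^{2} + 23 m$)
$\left(Y{\left(3,2 \right)} + 192\right)^{2} = \left(\left(3 + 3^{2} + 23 \cdot 2\right) + 192\right)^{2} = \left(\left(3 + 9 + 46\right) + 192\right)^{2} = \left(58 + 192\right)^{2} = 250^{2} = 62500$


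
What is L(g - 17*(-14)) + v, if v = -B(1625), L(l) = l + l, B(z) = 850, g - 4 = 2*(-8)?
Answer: -398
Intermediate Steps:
g = -12 (g = 4 + 2*(-8) = 4 - 16 = -12)
L(l) = 2*l
v = -850 (v = -1*850 = -850)
L(g - 17*(-14)) + v = 2*(-12 - 17*(-14)) - 850 = 2*(-12 + 238) - 850 = 2*226 - 850 = 452 - 850 = -398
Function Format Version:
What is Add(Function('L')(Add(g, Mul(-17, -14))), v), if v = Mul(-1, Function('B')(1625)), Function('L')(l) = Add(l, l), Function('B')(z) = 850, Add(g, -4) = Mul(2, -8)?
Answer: -398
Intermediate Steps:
g = -12 (g = Add(4, Mul(2, -8)) = Add(4, -16) = -12)
Function('L')(l) = Mul(2, l)
v = -850 (v = Mul(-1, 850) = -850)
Add(Function('L')(Add(g, Mul(-17, -14))), v) = Add(Mul(2, Add(-12, Mul(-17, -14))), -850) = Add(Mul(2, Add(-12, 238)), -850) = Add(Mul(2, 226), -850) = Add(452, -850) = -398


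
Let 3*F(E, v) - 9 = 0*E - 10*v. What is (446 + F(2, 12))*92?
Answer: 37628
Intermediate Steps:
F(E, v) = 3 - 10*v/3 (F(E, v) = 3 + (0*E - 10*v)/3 = 3 + (0 - 10*v)/3 = 3 + (-10*v)/3 = 3 - 10*v/3)
(446 + F(2, 12))*92 = (446 + (3 - 10/3*12))*92 = (446 + (3 - 40))*92 = (446 - 37)*92 = 409*92 = 37628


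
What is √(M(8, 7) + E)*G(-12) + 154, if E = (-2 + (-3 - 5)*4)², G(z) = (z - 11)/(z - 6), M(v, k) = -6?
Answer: 154 + 115*√46/18 ≈ 197.33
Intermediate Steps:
G(z) = (-11 + z)/(-6 + z)
E = 1156 (E = (-2 - 8*4)² = (-2 - 32)² = (-34)² = 1156)
√(M(8, 7) + E)*G(-12) + 154 = √(-6 + 1156)*((-11 - 12)/(-6 - 12)) + 154 = √1150*(-23/(-18)) + 154 = (5*√46)*(-1/18*(-23)) + 154 = (5*√46)*(23/18) + 154 = 115*√46/18 + 154 = 154 + 115*√46/18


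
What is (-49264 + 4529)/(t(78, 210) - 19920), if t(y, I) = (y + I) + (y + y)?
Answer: 44735/19476 ≈ 2.2969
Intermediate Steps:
t(y, I) = I + 3*y (t(y, I) = (I + y) + 2*y = I + 3*y)
(-49264 + 4529)/(t(78, 210) - 19920) = (-49264 + 4529)/((210 + 3*78) - 19920) = -44735/((210 + 234) - 19920) = -44735/(444 - 19920) = -44735/(-19476) = -44735*(-1/19476) = 44735/19476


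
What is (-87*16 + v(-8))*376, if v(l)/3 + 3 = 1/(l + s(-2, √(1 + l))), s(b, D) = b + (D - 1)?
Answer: -8429967/16 - 141*I*√7/16 ≈ -5.2687e+5 - 23.316*I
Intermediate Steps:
s(b, D) = -1 + D + b (s(b, D) = b + (-1 + D) = -1 + D + b)
v(l) = -9 + 3/(-3 + l + √(1 + l)) (v(l) = -9 + 3/(l + (-1 + √(1 + l) - 2)) = -9 + 3/(l + (-3 + √(1 + l))) = -9 + 3/(-3 + l + √(1 + l)))
(-87*16 + v(-8))*376 = (-87*16 + 3*(10 - 3*(-8) - 3*√(1 - 8))/(-3 - 8 + √(1 - 8)))*376 = (-1392 + 3*(10 + 24 - 3*I*√7)/(-3 - 8 + √(-7)))*376 = (-1392 + 3*(10 + 24 - 3*I*√7)/(-3 - 8 + I*√7))*376 = (-1392 + 3*(10 + 24 - 3*I*√7)/(-11 + I*√7))*376 = (-1392 + 3*(34 - 3*I*√7)/(-11 + I*√7))*376 = -523392 + 1128*(34 - 3*I*√7)/(-11 + I*√7)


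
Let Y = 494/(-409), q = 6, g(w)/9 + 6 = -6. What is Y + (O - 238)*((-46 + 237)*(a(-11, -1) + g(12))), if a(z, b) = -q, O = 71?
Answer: 1487229028/409 ≈ 3.6363e+6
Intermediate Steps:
g(w) = -108 (g(w) = -54 + 9*(-6) = -54 - 54 = -108)
a(z, b) = -6 (a(z, b) = -1*6 = -6)
Y = -494/409 (Y = 494*(-1/409) = -494/409 ≈ -1.2078)
Y + (O - 238)*((-46 + 237)*(a(-11, -1) + g(12))) = -494/409 + (71 - 238)*((-46 + 237)*(-6 - 108)) = -494/409 - 31897*(-114) = -494/409 - 167*(-21774) = -494/409 + 3636258 = 1487229028/409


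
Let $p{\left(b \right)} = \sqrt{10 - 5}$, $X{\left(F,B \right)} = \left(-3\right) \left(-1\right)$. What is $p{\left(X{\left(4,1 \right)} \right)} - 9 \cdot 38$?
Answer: $-342 + \sqrt{5} \approx -339.76$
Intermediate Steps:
$X{\left(F,B \right)} = 3$
$p{\left(b \right)} = \sqrt{5}$
$p{\left(X{\left(4,1 \right)} \right)} - 9 \cdot 38 = \sqrt{5} - 9 \cdot 38 = \sqrt{5} - 342 = -342 + \sqrt{5}$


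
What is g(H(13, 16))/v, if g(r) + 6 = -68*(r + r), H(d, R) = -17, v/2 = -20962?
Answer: -1153/20962 ≈ -0.055004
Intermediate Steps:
v = -41924 (v = 2*(-20962) = -41924)
g(r) = -6 - 136*r (g(r) = -6 - 68*(r + r) = -6 - 136*r)
g(H(13, 16))/v = (-6 - 136*(-17))/(-41924) = (-6 + 2312)*(-1/41924) = 2306*(-1/41924) = -1153/20962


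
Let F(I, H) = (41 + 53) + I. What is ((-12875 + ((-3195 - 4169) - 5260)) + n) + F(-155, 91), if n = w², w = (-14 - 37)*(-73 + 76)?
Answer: -2151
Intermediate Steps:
w = -153 (w = -51*3 = -153)
F(I, H) = 94 + I
n = 23409 (n = (-153)² = 23409)
((-12875 + ((-3195 - 4169) - 5260)) + n) + F(-155, 91) = ((-12875 + ((-3195 - 4169) - 5260)) + 23409) + (94 - 155) = ((-12875 + (-7364 - 5260)) + 23409) - 61 = ((-12875 - 12624) + 23409) - 61 = (-25499 + 23409) - 61 = -2090 - 61 = -2151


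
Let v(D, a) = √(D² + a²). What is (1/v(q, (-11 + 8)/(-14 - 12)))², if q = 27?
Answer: 676/492813 ≈ 0.0013717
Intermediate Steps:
(1/v(q, (-11 + 8)/(-14 - 12)))² = (1/(√(27² + ((-11 + 8)/(-14 - 12))²)))² = (1/(√(729 + (-3/(-26))²)))² = (1/(√(729 + (-3*(-1/26))²)))² = (1/(√(729 + (3/26)²)))² = (1/(√(729 + 9/676)))² = (1/(√(492813/676)))² = (1/(3*√54757/26))² = (26*√54757/164271)² = 676/492813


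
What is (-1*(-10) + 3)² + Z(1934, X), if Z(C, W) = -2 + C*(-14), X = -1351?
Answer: -26909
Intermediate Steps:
Z(C, W) = -2 - 14*C
(-1*(-10) + 3)² + Z(1934, X) = (-1*(-10) + 3)² + (-2 - 14*1934) = (10 + 3)² + (-2 - 27076) = 13² - 27078 = 169 - 27078 = -26909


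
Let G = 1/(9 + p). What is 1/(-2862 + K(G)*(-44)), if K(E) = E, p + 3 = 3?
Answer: -9/25802 ≈ -0.00034881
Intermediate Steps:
p = 0 (p = -3 + 3 = 0)
G = 1/9 (G = 1/(9 + 0) = 1/9 ≈ 0.11111)
1/(-2862 + K(G)*(-44)) = 1/(-2862 + (1/9)*(-44)) = 1/(-2862 - 44/9) = 1/(-25802/9) = -9/25802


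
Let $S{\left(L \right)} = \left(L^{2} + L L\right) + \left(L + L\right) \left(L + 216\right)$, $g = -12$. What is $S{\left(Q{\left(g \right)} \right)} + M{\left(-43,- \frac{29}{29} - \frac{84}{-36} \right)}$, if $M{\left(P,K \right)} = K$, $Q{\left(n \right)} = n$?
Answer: $- \frac{13820}{3} \approx -4606.7$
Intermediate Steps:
$S{\left(L \right)} = 2 L^{2} + 2 L \left(216 + L\right)$ ($S{\left(L \right)} = \left(L^{2} + L^{2}\right) + 2 L \left(216 + L\right) = 2 L^{2} + 2 L \left(216 + L\right)$)
$S{\left(Q{\left(g \right)} \right)} + M{\left(-43,- \frac{29}{29} - \frac{84}{-36} \right)} = 4 \left(-12\right) \left(108 - 12\right) - \left(1 - \frac{7}{3}\right) = 4 \left(-12\right) 96 - - \frac{4}{3} = -4608 + \left(-1 + \frac{7}{3}\right) = -4608 + \frac{4}{3} = - \frac{13820}{3}$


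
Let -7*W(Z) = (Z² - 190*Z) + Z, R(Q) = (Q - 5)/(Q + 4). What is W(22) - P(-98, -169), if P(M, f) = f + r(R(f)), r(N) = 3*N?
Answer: 265917/385 ≈ 690.69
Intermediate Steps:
R(Q) = (-5 + Q)/(4 + Q)
W(Z) = 27*Z - Z²/7 (W(Z) = -((Z² - 190*Z) + Z)/7 = -(Z² - 189*Z)/7 = 27*Z - Z²/7)
P(M, f) = f + 3*(-5 + f)/(4 + f) (P(M, f) = f + 3*((-5 + f)/(4 + f)) = f + 3*(-5 + f)/(4 + f))
W(22) - P(-98, -169) = (⅐)*22*(189 - 1*22) - (-15 + (-169)² + 7*(-169))/(4 - 169) = (⅐)*22*(189 - 22) - (-15 + 28561 - 1183)/(-165) = (⅐)*22*167 - (-1)*27363/165 = 3674/7 - 1*(-9121/55) = 3674/7 + 9121/55 = 265917/385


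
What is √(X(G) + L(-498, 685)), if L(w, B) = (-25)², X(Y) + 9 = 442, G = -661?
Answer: 23*√2 ≈ 32.527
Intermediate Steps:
X(Y) = 433 (X(Y) = -9 + 442 = 433)
L(w, B) = 625
√(X(G) + L(-498, 685)) = √(433 + 625) = √1058 = 23*√2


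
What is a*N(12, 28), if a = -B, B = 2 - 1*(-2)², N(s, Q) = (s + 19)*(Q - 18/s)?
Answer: 1643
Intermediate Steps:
N(s, Q) = (19 + s)*(Q - 18/s)
B = -2 (B = 2 - 1*4 = 2 - 4 = -2)
a = 2 (a = -1*(-2) = 2)
a*N(12, 28) = 2*(-18 - 342/12 + 19*28 + 28*12) = 2*(-18 - 342*1/12 + 532 + 336) = 2*(-18 - 57/2 + 532 + 336) = 2*(1643/2) = 1643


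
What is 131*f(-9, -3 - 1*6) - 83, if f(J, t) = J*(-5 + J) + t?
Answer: 15244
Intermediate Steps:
f(J, t) = t + J*(-5 + J)
131*f(-9, -3 - 1*6) - 83 = 131*((-3 - 1*6) + (-9)**2 - 5*(-9)) - 83 = 131*((-3 - 6) + 81 + 45) - 83 = 131*(-9 + 81 + 45) - 83 = 131*117 - 83 = 15327 - 83 = 15244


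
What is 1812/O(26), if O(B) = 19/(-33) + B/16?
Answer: 478368/277 ≈ 1727.0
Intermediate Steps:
O(B) = -19/33 + B/16 (O(B) = 19*(-1/33) + B*(1/16) = -19/33 + B/16)
1812/O(26) = 1812/(-19/33 + (1/16)*26) = 1812/(-19/33 + 13/8) = 1812/(277/264) = 1812*(264/277) = 478368/277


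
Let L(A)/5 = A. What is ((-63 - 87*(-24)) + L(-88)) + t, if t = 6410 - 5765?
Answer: 2230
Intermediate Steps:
L(A) = 5*A
t = 645
((-63 - 87*(-24)) + L(-88)) + t = ((-63 - 87*(-24)) + 5*(-88)) + 645 = ((-63 + 2088) - 440) + 645 = (2025 - 440) + 645 = 1585 + 645 = 2230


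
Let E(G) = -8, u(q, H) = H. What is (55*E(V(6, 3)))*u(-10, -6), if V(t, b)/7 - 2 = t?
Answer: 2640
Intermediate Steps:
V(t, b) = 14 + 7*t
(55*E(V(6, 3)))*u(-10, -6) = (55*(-8))*(-6) = -440*(-6) = 2640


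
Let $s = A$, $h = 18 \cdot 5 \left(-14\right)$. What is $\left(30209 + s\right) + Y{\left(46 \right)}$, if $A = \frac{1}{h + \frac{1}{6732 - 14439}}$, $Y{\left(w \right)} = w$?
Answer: $\frac{293800881648}{9710821} \approx 30255.0$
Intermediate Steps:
$h = -1260$ ($h = 90 \left(-14\right) = -1260$)
$A = - \frac{7707}{9710821}$ ($A = \frac{1}{-1260 + \frac{1}{6732 - 14439}} = \frac{1}{-1260 + \frac{1}{-7707}} = \frac{1}{-1260 - \frac{1}{7707}} = \frac{1}{- \frac{9710821}{7707}} = - \frac{7707}{9710821} \approx -0.00079365$)
$s = - \frac{7707}{9710821} \approx -0.00079365$
$\left(30209 + s\right) + Y{\left(46 \right)} = \left(30209 - \frac{7707}{9710821}\right) + 46 = \frac{293354183882}{9710821} + 46 = \frac{293800881648}{9710821}$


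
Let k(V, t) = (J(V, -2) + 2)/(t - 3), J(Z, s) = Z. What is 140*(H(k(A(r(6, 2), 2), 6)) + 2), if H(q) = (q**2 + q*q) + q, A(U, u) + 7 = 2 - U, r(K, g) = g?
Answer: 7420/9 ≈ 824.44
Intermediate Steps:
A(U, u) = -5 - U (A(U, u) = -7 + (2 - U) = -5 - U)
k(V, t) = (2 + V)/(-3 + t) (k(V, t) = (V + 2)/(t - 3) = (2 + V)/(-3 + t))
H(q) = q + 2*q**2 (H(q) = (q**2 + q**2) + q = 2*q**2 + q = q + 2*q**2)
140*(H(k(A(r(6, 2), 2), 6)) + 2) = 140*(((2 + (-5 - 1*2))/(-3 + 6))*(1 + 2*((2 + (-5 - 1*2))/(-3 + 6))) + 2) = 140*(((2 + (-5 - 2))/3)*(1 + 2*((2 + (-5 - 2))/3)) + 2) = 140*(((2 - 7)/3)*(1 + 2*((2 - 7)/3)) + 2) = 140*(((1/3)*(-5))*(1 + 2*((1/3)*(-5))) + 2) = 140*(-5*(1 + 2*(-5/3))/3 + 2) = 140*(-5*(1 - 10/3)/3 + 2) = 140*(-5/3*(-7/3) + 2) = 140*(35/9 + 2) = 140*(53/9) = 7420/9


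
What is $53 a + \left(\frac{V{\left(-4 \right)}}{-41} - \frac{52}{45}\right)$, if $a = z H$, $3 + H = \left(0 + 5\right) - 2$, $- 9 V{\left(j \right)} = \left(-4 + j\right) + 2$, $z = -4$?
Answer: $- \frac{2162}{1845} \approx -1.1718$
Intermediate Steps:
$V{\left(j \right)} = \frac{2}{9} - \frac{j}{9}$ ($V{\left(j \right)} = - \frac{\left(-4 + j\right) + 2}{9} = - \frac{-2 + j}{9} = \frac{2}{9} - \frac{j}{9}$)
$H = 0$ ($H = -3 + \left(\left(0 + 5\right) - 2\right) = -3 + \left(5 - 2\right) = -3 + 3 = 0$)
$a = 0$ ($a = \left(-4\right) 0 = 0$)
$53 a + \left(\frac{V{\left(-4 \right)}}{-41} - \frac{52}{45}\right) = 53 \cdot 0 - \left(\frac{52}{45} - \frac{\frac{2}{9} - - \frac{4}{9}}{-41}\right) = 0 - \left(\frac{52}{45} - \left(\frac{2}{9} + \frac{4}{9}\right) \left(- \frac{1}{41}\right)\right) = 0 + \left(\frac{2}{3} \left(- \frac{1}{41}\right) - \frac{52}{45}\right) = 0 - \frac{2162}{1845} = - \frac{2162}{1845}$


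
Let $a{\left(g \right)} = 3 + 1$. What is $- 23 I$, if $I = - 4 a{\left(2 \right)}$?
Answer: $368$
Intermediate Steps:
$a{\left(g \right)} = 4$
$I = -16$ ($I = \left(-4\right) 4 = -16$)
$- 23 I = \left(-23\right) \left(-16\right) = 368$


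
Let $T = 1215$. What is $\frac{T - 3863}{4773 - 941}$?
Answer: $- \frac{331}{479} \approx -0.69102$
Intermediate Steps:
$\frac{T - 3863}{4773 - 941} = \frac{1215 - 3863}{4773 - 941} = - \frac{2648}{3832} = \left(-2648\right) \frac{1}{3832} = - \frac{331}{479}$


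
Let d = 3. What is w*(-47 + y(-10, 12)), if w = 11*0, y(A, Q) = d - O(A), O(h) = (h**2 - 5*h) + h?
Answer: 0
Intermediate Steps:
O(h) = h**2 - 4*h
y(A, Q) = 3 - A*(-4 + A)
w = 0
w*(-47 + y(-10, 12)) = 0*(-47 + (3 - 1*(-10)*(-4 - 10))) = 0*(-47 + (3 - 1*(-10)*(-14))) = 0*(-47 + (3 - 140)) = 0*(-47 - 137) = 0*(-184) = 0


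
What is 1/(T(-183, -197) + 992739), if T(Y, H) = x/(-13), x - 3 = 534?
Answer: 13/12905070 ≈ 1.0074e-6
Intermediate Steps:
x = 537 (x = 3 + 534 = 537)
T(Y, H) = -537/13 (T(Y, H) = 537/(-13) = 537*(-1/13) = -537/13)
1/(T(-183, -197) + 992739) = 1/(-537/13 + 992739) = 1/(12905070/13) = 13/12905070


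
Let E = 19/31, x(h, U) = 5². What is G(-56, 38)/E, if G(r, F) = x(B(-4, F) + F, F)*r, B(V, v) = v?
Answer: -43400/19 ≈ -2284.2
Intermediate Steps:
x(h, U) = 25
E = 19/31 (E = 19*(1/31) = 19/31 ≈ 0.61290)
G(r, F) = 25*r
G(-56, 38)/E = (25*(-56))/(19/31) = -1400*31/19 = -43400/19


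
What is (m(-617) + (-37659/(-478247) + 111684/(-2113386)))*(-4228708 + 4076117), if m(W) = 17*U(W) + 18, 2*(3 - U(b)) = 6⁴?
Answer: 623916251530268528/373510907 ≈ 1.6704e+9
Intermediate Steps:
U(b) = -645 (U(b) = 3 - ½*6⁴ = 3 - ½*1296 = 3 - 648 = -645)
m(W) = -10947 (m(W) = 17*(-645) + 18 = -10965 + 18 = -10947)
(m(-617) + (-37659/(-478247) + 111684/(-2113386)))*(-4228708 + 4076117) = (-10947 + (-37659/(-478247) + 111684/(-2113386)))*(-4228708 + 4076117) = (-10947 + (-37659*(-1/478247) + 111684*(-1/2113386)))*(-152591) = (-10947 + (37659/478247 - 454/8591))*(-152591) = (-10947 + 9673121/373510907)*(-152591) = -4088814225808/373510907*(-152591) = 623916251530268528/373510907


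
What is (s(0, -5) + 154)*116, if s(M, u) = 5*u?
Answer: 14964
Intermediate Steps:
(s(0, -5) + 154)*116 = (5*(-5) + 154)*116 = (-25 + 154)*116 = 129*116 = 14964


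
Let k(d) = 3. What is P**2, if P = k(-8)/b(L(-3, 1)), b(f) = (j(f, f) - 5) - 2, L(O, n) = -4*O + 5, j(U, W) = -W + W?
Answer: 9/49 ≈ 0.18367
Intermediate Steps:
j(U, W) = 0
L(O, n) = 5 - 4*O
b(f) = -7 (b(f) = (0 - 5) - 2 = -5 - 2 = -7)
P = -3/7 (P = 3/(-7) = 3*(-1/7) = -3/7 ≈ -0.42857)
P**2 = (-3/7)**2 = 9/49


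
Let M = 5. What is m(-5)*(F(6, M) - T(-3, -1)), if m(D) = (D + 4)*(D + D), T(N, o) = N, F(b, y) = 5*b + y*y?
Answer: 580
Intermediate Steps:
F(b, y) = y² + 5*b (F(b, y) = 5*b + y² = y² + 5*b)
m(D) = 2*D*(4 + D) (m(D) = (4 + D)*(2*D) = 2*D*(4 + D))
m(-5)*(F(6, M) - T(-3, -1)) = (2*(-5)*(4 - 5))*((5² + 5*6) - 1*(-3)) = (2*(-5)*(-1))*((25 + 30) + 3) = 10*(55 + 3) = 10*58 = 580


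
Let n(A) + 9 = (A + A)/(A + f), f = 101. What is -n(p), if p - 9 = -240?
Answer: 354/65 ≈ 5.4462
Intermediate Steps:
p = -231 (p = 9 - 240 = -231)
n(A) = -9 + 2*A/(101 + A) (n(A) = -9 + (A + A)/(A + 101) = -9 + (2*A)/(101 + A) = -9 + 2*A/(101 + A))
-n(p) = -(-909 - 7*(-231))/(101 - 231) = -(-909 + 1617)/(-130) = -(-1)*708/130 = -1*(-354/65) = 354/65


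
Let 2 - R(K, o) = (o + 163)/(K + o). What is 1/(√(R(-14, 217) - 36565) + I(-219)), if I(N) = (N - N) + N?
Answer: -14819/5719584 - I*√167422423/5719584 ≈ -0.0025909 - 0.0022623*I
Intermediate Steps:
R(K, o) = 2 - (163 + o)/(K + o) (R(K, o) = 2 - (o + 163)/(K + o) = 2 - (163 + o)/(K + o))
I(N) = N (I(N) = 0 + N = N)
1/(√(R(-14, 217) - 36565) + I(-219)) = 1/(√((-163 + 217 + 2*(-14))/(-14 + 217) - 36565) - 219) = 1/(√((-163 + 217 - 28)/203 - 36565) - 219) = 1/(√((1/203)*26 - 36565) - 219) = 1/(√(26/203 - 36565) - 219) = 1/(√(-7422669/203) - 219) = 1/(3*I*√167422423/203 - 219) = 1/(-219 + 3*I*√167422423/203)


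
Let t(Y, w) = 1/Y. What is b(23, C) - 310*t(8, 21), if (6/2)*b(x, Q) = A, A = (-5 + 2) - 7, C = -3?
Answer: -505/12 ≈ -42.083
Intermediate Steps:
A = -10 (A = -3 - 7 = -10)
b(x, Q) = -10/3 (b(x, Q) = (⅓)*(-10) = -10/3)
b(23, C) - 310*t(8, 21) = -10/3 - 310/8 = -10/3 - 310*⅛ = -10/3 - 155/4 = -505/12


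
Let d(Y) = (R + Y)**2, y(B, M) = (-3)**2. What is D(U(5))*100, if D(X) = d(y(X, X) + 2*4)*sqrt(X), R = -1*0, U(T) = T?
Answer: 28900*sqrt(5) ≈ 64622.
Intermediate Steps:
R = 0
y(B, M) = 9
d(Y) = Y**2 (d(Y) = (0 + Y)**2 = Y**2)
D(X) = 289*sqrt(X) (D(X) = (9 + 2*4)**2*sqrt(X) = (9 + 8)**2*sqrt(X) = 17**2*sqrt(X) = 289*sqrt(X))
D(U(5))*100 = (289*sqrt(5))*100 = 28900*sqrt(5)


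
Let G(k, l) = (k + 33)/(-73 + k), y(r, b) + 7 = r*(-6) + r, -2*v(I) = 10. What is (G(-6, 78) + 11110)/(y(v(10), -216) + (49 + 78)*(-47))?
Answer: -877663/470129 ≈ -1.8669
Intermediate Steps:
v(I) = -5 (v(I) = -½*10 = -5)
y(r, b) = -7 - 5*r (y(r, b) = -7 + (r*(-6) + r) = -7 + (-6*r + r) = -7 - 5*r)
G(k, l) = (33 + k)/(-73 + k)
(G(-6, 78) + 11110)/(y(v(10), -216) + (49 + 78)*(-47)) = ((33 - 6)/(-73 - 6) + 11110)/((-7 - 5*(-5)) + (49 + 78)*(-47)) = (27/(-79) + 11110)/((-7 + 25) + 127*(-47)) = (-1/79*27 + 11110)/(18 - 5969) = (-27/79 + 11110)/(-5951) = (877663/79)*(-1/5951) = -877663/470129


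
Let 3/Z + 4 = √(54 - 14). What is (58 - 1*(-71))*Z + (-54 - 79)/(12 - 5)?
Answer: 91/2 + 129*√10/4 ≈ 147.48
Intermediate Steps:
Z = 3/(-4 + 2*√10) (Z = 3/(-4 + √(54 - 14)) = 3/(-4 + √40) = 3/(-4 + 2*√10) ≈ 1.2906)
(58 - 1*(-71))*Z + (-54 - 79)/(12 - 5) = (58 - 1*(-71))*(½ + √10/4) + (-54 - 79)/(12 - 5) = (58 + 71)*(½ + √10/4) - 133/7 = 129*(½ + √10/4) - 133*⅐ = (129/2 + 129*√10/4) - 19 = 91/2 + 129*√10/4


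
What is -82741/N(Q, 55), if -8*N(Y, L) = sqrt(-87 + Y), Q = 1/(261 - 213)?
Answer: -2647712*I*sqrt(501)/835 ≈ -70975.0*I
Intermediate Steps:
Q = 1/48 ≈ 0.020833
N(Y, L) = -sqrt(-87 + Y)/8
-82741/N(Q, 55) = -82741*(-8/sqrt(-87 + 1/48)) = -82741*32*I*sqrt(501)/835 = -2647712*I*sqrt(501)/835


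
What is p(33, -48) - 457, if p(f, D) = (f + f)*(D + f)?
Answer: -1447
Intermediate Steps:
p(f, D) = 2*f*(D + f) (p(f, D) = (2*f)*(D + f) = 2*f*(D + f))
p(33, -48) - 457 = 2*33*(-48 + 33) - 457 = 2*33*(-15) - 457 = -990 - 457 = -1447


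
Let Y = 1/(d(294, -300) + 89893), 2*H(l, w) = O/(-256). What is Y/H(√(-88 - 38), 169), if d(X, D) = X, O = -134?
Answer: 256/6042529 ≈ 4.2366e-5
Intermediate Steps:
H(l, w) = 67/256 (H(l, w) = (-134/(-256))/2 = (-134*(-1/256))/2 = (½)*(67/128) = 67/256)
Y = 1/90187 (Y = 1/(294 + 89893) = 1/90187 ≈ 1.1088e-5)
Y/H(√(-88 - 38), 169) = 1/(90187*(67/256)) = (1/90187)*(256/67) = 256/6042529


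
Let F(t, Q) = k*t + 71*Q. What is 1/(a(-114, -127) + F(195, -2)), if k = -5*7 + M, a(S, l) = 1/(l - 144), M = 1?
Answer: -271/1835213 ≈ -0.00014767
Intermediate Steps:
a(S, l) = 1/(-144 + l)
k = -34 (k = -5*7 + 1 = -35 + 1 = -34)
F(t, Q) = -34*t + 71*Q
1/(a(-114, -127) + F(195, -2)) = 1/(1/(-144 - 127) + (-34*195 + 71*(-2))) = 1/(1/(-271) + (-6630 - 142)) = 1/(-1/271 - 6772) = 1/(-1835213/271) = -271/1835213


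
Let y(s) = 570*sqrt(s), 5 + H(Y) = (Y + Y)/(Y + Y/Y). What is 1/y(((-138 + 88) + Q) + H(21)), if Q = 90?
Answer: sqrt(4466)/231420 ≈ 0.00028877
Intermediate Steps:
H(Y) = -5 + 2*Y/(1 + Y) (H(Y) = -5 + (Y + Y)/(Y + Y/Y) = -5 + (2*Y)/(Y + 1) = -5 + (2*Y)/(1 + Y) = -5 + 2*Y/(1 + Y))
1/y(((-138 + 88) + Q) + H(21)) = 1/(570*sqrt(((-138 + 88) + 90) + (-5 - 3*21)/(1 + 21))) = 1/(570*sqrt((-50 + 90) + (-5 - 63)/22)) = 1/(570*sqrt(40 + (1/22)*(-68))) = 1/(570*sqrt(40 - 34/11)) = 1/(570*sqrt(406/11)) = 1/(570*(sqrt(4466)/11)) = 1/(570*sqrt(4466)/11) = sqrt(4466)/231420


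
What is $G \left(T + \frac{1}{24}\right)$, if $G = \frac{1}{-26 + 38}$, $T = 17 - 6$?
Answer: $\frac{265}{288} \approx 0.92014$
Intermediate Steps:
$T = 11$ ($T = 17 - 6 = 11$)
$G = \frac{1}{12} \approx 0.083333$
$G \left(T + \frac{1}{24}\right) = \frac{11 + \frac{1}{24}}{12} = \frac{1}{12} \cdot \frac{265}{24} = \frac{265}{288}$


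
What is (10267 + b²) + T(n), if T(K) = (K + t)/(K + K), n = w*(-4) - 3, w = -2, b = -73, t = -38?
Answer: 155927/10 ≈ 15593.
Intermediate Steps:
n = 5 (n = -2*(-4) - 3 = 8 - 3 = 5)
T(K) = (-38 + K)/(2*K) (T(K) = (K - 38)/(K + K) = (-38 + K)/((2*K)) = (-38 + K)*(1/(2*K)) = (-38 + K)/(2*K))
(10267 + b²) + T(n) = (10267 + (-73)²) + (½)*(-38 + 5)/5 = (10267 + 5329) + (½)*(⅕)*(-33) = 15596 - 33/10 = 155927/10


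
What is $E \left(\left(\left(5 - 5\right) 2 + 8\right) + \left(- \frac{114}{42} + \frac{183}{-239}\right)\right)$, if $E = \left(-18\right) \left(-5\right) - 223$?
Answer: $- \frac{143678}{239} \approx -601.16$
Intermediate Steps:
$E = -133$ ($E = 90 - 223 = -133$)
$E \left(\left(\left(5 - 5\right) 2 + 8\right) + \left(- \frac{114}{42} + \frac{183}{-239}\right)\right) = - 133 \left(\left(\left(5 - 5\right) 2 + 8\right) + \left(- \frac{114}{42} + \frac{183}{-239}\right)\right) = - 133 \left(\left(0 \cdot 2 + 8\right) + \left(\left(-114\right) \frac{1}{42} + 183 \left(- \frac{1}{239}\right)\right)\right) = - 133 \left(\left(0 + 8\right) - \frac{5822}{1673}\right) = - 133 \left(8 - \frac{5822}{1673}\right) = \left(-133\right) \frac{7562}{1673} = - \frac{143678}{239}$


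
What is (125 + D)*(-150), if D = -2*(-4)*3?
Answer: -22350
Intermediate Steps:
D = 24 (D = 8*3 = 24)
(125 + D)*(-150) = (125 + 24)*(-150) = 149*(-150) = -22350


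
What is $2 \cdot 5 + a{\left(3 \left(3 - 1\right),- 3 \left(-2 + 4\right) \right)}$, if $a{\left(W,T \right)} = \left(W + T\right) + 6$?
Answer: $16$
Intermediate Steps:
$a{\left(W,T \right)} = 6 + T + W$ ($a{\left(W,T \right)} = \left(T + W\right) + 6 = 6 + T + W$)
$2 \cdot 5 + a{\left(3 \left(3 - 1\right),- 3 \left(-2 + 4\right) \right)} = 2 \cdot 5 + \left(6 - 3 \left(-2 + 4\right) + 3 \left(3 - 1\right)\right) = 10 + \left(6 - 6 + 3 \cdot 2\right) = 10 + \left(6 - 6 + 6\right) = 10 + 6 = 16$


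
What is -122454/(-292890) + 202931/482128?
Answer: 19745827117/23535078320 ≈ 0.83900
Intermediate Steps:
-122454/(-292890) + 202931/482128 = -122454*(-1/292890) + 202931*(1/482128) = 20409/48815 + 202931/482128 = 19745827117/23535078320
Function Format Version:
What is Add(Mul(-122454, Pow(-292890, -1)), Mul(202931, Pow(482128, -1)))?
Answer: Rational(19745827117, 23535078320) ≈ 0.83900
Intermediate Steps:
Add(Mul(-122454, Pow(-292890, -1)), Mul(202931, Pow(482128, -1))) = Add(Mul(-122454, Rational(-1, 292890)), Mul(202931, Rational(1, 482128))) = Add(Rational(20409, 48815), Rational(202931, 482128)) = Rational(19745827117, 23535078320)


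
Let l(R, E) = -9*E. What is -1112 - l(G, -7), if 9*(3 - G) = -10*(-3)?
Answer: -1175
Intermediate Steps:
G = -1/3 (G = 3 - (-10)*(-3)/9 = 3 - 1/9*30 = 3 - 10/3 = -1/3 ≈ -0.33333)
-1112 - l(G, -7) = -1112 - (-9)*(-7) = -1112 - 1*63 = -1112 - 63 = -1175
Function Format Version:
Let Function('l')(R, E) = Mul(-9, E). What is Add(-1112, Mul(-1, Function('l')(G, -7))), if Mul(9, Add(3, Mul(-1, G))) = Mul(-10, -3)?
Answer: -1175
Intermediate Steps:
G = Rational(-1, 3) (G = Add(3, Mul(Rational(-1, 9), Mul(-10, -3))) = Add(3, Mul(Rational(-1, 9), 30)) = Add(3, Rational(-10, 3)) = Rational(-1, 3) ≈ -0.33333)
Add(-1112, Mul(-1, Function('l')(G, -7))) = Add(-1112, Mul(-1, Mul(-9, -7))) = Add(-1112, Mul(-1, 63)) = Add(-1112, -63) = -1175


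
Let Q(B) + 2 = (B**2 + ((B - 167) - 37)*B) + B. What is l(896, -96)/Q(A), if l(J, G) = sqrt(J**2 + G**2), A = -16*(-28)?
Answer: 16*sqrt(793)/155231 ≈ 0.0029025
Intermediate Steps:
A = 448
Q(B) = -2 + B + B**2 + B*(-204 + B) (Q(B) = -2 + ((B**2 + ((B - 167) - 37)*B) + B) = -2 + ((B**2 + ((-167 + B) - 37)*B) + B) = -2 + ((B**2 + (-204 + B)*B) + B) = -2 + ((B**2 + B*(-204 + B)) + B) = -2 + (B + B**2 + B*(-204 + B)) = -2 + B + B**2 + B*(-204 + B))
l(J, G) = sqrt(G**2 + J**2)
l(896, -96)/Q(A) = sqrt((-96)**2 + 896**2)/(-2 - 203*448 + 2*448**2) = sqrt(9216 + 802816)/(-2 - 90944 + 2*200704) = sqrt(812032)/(-2 - 90944 + 401408) = (32*sqrt(793))/310462 = (32*sqrt(793))*(1/310462) = 16*sqrt(793)/155231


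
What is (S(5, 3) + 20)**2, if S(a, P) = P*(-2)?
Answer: 196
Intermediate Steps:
S(a, P) = -2*P
(S(5, 3) + 20)**2 = (-2*3 + 20)**2 = (-6 + 20)**2 = 14**2 = 196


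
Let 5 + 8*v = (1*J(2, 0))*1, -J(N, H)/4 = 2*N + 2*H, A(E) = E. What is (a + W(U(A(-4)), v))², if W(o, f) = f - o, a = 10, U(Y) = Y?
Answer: 8281/64 ≈ 129.39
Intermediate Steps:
J(N, H) = -8*H - 8*N (J(N, H) = -4*(2*N + 2*H) = -4*(2*H + 2*N) = -8*H - 8*N)
v = -21/8 (v = -5/8 + ((1*(-8*0 - 8*2))*1)/8 = -5/8 + ((1*(0 - 16))*1)/8 = -5/8 + ((1*(-16))*1)/8 = -5/8 + (-16*1)/8 = -5/8 + (⅛)*(-16) = -5/8 - 2 = -21/8 ≈ -2.6250)
(a + W(U(A(-4)), v))² = (10 + (-21/8 - 1*(-4)))² = (10 + (-21/8 + 4))² = (10 + 11/8)² = (91/8)² = 8281/64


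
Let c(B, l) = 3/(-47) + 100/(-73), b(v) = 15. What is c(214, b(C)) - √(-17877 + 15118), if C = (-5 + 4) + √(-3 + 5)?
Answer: -4919/3431 - I*√2759 ≈ -1.4337 - 52.526*I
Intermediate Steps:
C = -1 + √2 ≈ 0.41421
c(B, l) = -4919/3431 (c(B, l) = 3*(-1/47) + 100*(-1/73) = -3/47 - 100/73 = -4919/3431)
c(214, b(C)) - √(-17877 + 15118) = -4919/3431 - √(-17877 + 15118) = -4919/3431 - √(-2759) = -4919/3431 - I*√2759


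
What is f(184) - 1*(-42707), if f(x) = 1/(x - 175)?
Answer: 384364/9 ≈ 42707.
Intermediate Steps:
f(x) = 1/(-175 + x)
f(184) - 1*(-42707) = 1/(-175 + 184) - 1*(-42707) = 1/9 + 42707 = 384364/9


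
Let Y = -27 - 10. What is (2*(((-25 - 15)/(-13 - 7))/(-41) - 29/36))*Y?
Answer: 46657/738 ≈ 63.221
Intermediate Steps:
Y = -37
(2*(((-25 - 15)/(-13 - 7))/(-41) - 29/36))*Y = (2*(((-25 - 15)/(-13 - 7))/(-41) - 29/36))*(-37) = (2*(-40/(-20)*(-1/41) - 29*1/36))*(-37) = (2*(-40*(-1/20)*(-1/41) - 29/36))*(-37) = (2*(2*(-1/41) - 29/36))*(-37) = (2*(-2/41 - 29/36))*(-37) = (2*(-1261/1476))*(-37) = -1261/738*(-37) = 46657/738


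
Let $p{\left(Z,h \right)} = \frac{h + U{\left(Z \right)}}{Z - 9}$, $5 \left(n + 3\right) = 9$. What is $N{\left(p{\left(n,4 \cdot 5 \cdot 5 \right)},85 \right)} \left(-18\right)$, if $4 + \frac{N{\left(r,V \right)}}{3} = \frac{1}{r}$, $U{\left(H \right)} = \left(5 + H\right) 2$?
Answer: $\frac{59481}{269} \approx 221.12$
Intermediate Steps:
$U{\left(H \right)} = 10 + 2 H$
$n = - \frac{6}{5}$ ($n = -3 + \frac{1}{5} \cdot 9 = -3 + \frac{9}{5} = - \frac{6}{5} \approx -1.2$)
$p{\left(Z,h \right)} = \frac{10 + h + 2 Z}{-9 + Z}$ ($p{\left(Z,h \right)} = \frac{h + \left(10 + 2 Z\right)}{Z - 9} = \frac{10 + h + 2 Z}{-9 + Z}$)
$N{\left(r,V \right)} = -12 + \frac{3}{r}$
$N{\left(p{\left(n,4 \cdot 5 \cdot 5 \right)},85 \right)} \left(-18\right) = \left(-12 + \frac{3}{\frac{1}{-9 - \frac{6}{5}} \left(10 + 4 \cdot 5 \cdot 5 + 2 \left(- \frac{6}{5}\right)\right)}\right) \left(-18\right) = \left(-12 + \frac{3}{\frac{1}{- \frac{51}{5}} \left(10 + 20 \cdot 5 - \frac{12}{5}\right)}\right) \left(-18\right) = \left(-12 + \frac{3}{\left(- \frac{5}{51}\right) \left(10 + 100 - \frac{12}{5}\right)}\right) \left(-18\right) = \left(-12 + \frac{3}{\left(- \frac{5}{51}\right) \frac{538}{5}}\right) \left(-18\right) = \left(-12 + \frac{3}{- \frac{538}{51}}\right) \left(-18\right) = \left(-12 + 3 \left(- \frac{51}{538}\right)\right) \left(-18\right) = \left(-12 - \frac{153}{538}\right) \left(-18\right) = \left(- \frac{6609}{538}\right) \left(-18\right) = \frac{59481}{269}$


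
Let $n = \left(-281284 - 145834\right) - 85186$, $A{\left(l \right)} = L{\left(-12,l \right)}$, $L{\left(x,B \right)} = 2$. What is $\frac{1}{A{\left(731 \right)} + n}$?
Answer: $- \frac{1}{512302} \approx -1.952 \cdot 10^{-6}$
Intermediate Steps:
$A{\left(l \right)} = 2$
$n = -512304$ ($n = -427118 - 85186 = -512304$)
$\frac{1}{A{\left(731 \right)} + n} = \frac{1}{2 - 512304} = \frac{1}{-512302} = - \frac{1}{512302}$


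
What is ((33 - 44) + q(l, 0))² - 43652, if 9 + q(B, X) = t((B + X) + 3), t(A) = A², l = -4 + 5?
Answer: -43636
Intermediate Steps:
l = 1
q(B, X) = -9 + (3 + B + X)² (q(B, X) = -9 + ((B + X) + 3)² = -9 + (3 + B + X)²)
((33 - 44) + q(l, 0))² - 43652 = ((33 - 44) + (-9 + (3 + 1 + 0)²))² - 43652 = (-11 + (-9 + 4²))² - 43652 = (-11 + (-9 + 16))² - 43652 = (-11 + 7)² - 43652 = (-4)² - 43652 = 16 - 43652 = -43636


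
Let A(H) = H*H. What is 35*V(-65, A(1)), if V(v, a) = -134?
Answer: -4690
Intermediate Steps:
A(H) = H²
35*V(-65, A(1)) = 35*(-134) = -4690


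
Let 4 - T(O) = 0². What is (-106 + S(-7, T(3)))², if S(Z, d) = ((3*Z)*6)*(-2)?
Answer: 21316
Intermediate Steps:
T(O) = 4 (T(O) = 4 - 1*0² = 4 - 1*0 = 4 + 0 = 4)
S(Z, d) = -36*Z (S(Z, d) = (18*Z)*(-2) = -36*Z)
(-106 + S(-7, T(3)))² = (-106 - 36*(-7))² = (-106 + 252)² = 146² = 21316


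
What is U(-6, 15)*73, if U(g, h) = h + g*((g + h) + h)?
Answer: -9417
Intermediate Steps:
U(g, h) = h + g*(g + 2*h)
U(-6, 15)*73 = (15 + (-6)**2 + 2*(-6)*15)*73 = (15 + 36 - 180)*73 = -129*73 = -9417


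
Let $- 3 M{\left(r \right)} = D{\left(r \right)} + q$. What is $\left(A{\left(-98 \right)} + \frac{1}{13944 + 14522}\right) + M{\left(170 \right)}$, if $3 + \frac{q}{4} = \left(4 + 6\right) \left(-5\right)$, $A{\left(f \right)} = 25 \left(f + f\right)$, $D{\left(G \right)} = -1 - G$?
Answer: $- \frac{407547719}{85398} \approx -4772.3$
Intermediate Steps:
$A{\left(f \right)} = 50 f$ ($A{\left(f \right)} = 25 \cdot 2 f = 50 f$)
$q = -212$ ($q = -12 + 4 \left(4 + 6\right) \left(-5\right) = -12 + 4 \cdot 10 \left(-5\right) = -12 + 4 \left(-50\right) = -12 - 200 = -212$)
$M{\left(r \right)} = 71 + \frac{r}{3}$ ($M{\left(r \right)} = - \frac{\left(-1 - r\right) - 212}{3} = - \frac{-213 - r}{3} = 71 + \frac{r}{3}$)
$\left(A{\left(-98 \right)} + \frac{1}{13944 + 14522}\right) + M{\left(170 \right)} = \left(50 \left(-98\right) + \frac{1}{13944 + 14522}\right) + \left(71 + \frac{1}{3} \cdot 170\right) = \left(-4900 + \frac{1}{28466}\right) + \left(71 + \frac{170}{3}\right) = \left(-4900 + \frac{1}{28466}\right) + \frac{383}{3} = - \frac{139483399}{28466} + \frac{383}{3} = - \frac{407547719}{85398}$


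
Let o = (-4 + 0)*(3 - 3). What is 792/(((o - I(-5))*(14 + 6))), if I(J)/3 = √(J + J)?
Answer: 33*I*√10/25 ≈ 4.1742*I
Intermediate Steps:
I(J) = 3*√2*√J (I(J) = 3*√(J + J) = 3*√(2*J) = 3*(√2*√J) = 3*√2*√J)
o = 0 (o = -4*0 = 0)
792/(((o - I(-5))*(14 + 6))) = 792/(((0 - 3*√2*√(-5))*(14 + 6))) = 792/(((0 - 3*√2*I*√5)*20)) = 792/(((0 - 3*I*√10)*20)) = 792/((-3*I*√10*20)) = 792/((-60*I*√10)) = 792*(I*√10/600) = 33*I*√10/25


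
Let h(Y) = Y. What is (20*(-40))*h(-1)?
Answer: 800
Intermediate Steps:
(20*(-40))*h(-1) = (20*(-40))*(-1) = -800*(-1) = 800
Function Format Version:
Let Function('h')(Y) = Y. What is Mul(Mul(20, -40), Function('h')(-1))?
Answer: 800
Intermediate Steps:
Mul(Mul(20, -40), Function('h')(-1)) = Mul(Mul(20, -40), -1) = Mul(-800, -1) = 800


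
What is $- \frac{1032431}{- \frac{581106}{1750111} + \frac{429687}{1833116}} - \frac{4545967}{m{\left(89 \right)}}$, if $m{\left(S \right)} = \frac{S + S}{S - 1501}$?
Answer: $\frac{1300097967847459852862}{27877893732471} \approx 4.6635 \cdot 10^{7}$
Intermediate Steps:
$m{\left(S \right)} = \frac{2 S}{-1501 + S}$
$- \frac{1032431}{- \frac{581106}{1750111} + \frac{429687}{1833116}} - \frac{4545967}{m{\left(89 \right)}} = - \frac{1032431}{- \frac{581106}{1750111} + \frac{429687}{1833116}} - \frac{4545967}{2 \cdot 89 \frac{1}{-1501 + 89}} = - \frac{1032431}{\left(-581106\right) \frac{1}{1750111} + 429687 \cdot \frac{1}{1833116}} - \frac{4545967}{2 \cdot 89 \frac{1}{-1412}} = - \frac{1032431}{- \frac{581106}{1750111} + \frac{429687}{1833116}} - \frac{4545967}{2 \cdot 89 \left(- \frac{1}{1412}\right)} = - \frac{1032431}{- \frac{313234761039}{3208156475876}} - \frac{4545967}{- \frac{89}{706}} = \left(-1032431\right) \left(- \frac{3208156475876}{313234761039}\right) - - \frac{3209452702}{89} = \frac{3312200198545134556}{313234761039} + \frac{3209452702}{89} = \frac{1300097967847459852862}{27877893732471}$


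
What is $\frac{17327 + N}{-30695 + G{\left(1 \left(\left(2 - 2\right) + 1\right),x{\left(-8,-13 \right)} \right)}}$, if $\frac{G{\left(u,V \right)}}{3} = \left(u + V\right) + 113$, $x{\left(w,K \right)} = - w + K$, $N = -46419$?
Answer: $\frac{7273}{7592} \approx 0.95798$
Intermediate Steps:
$x{\left(w,K \right)} = K - w$
$G{\left(u,V \right)} = 339 + 3 V + 3 u$ ($G{\left(u,V \right)} = 3 \left(\left(u + V\right) + 113\right) = 3 \left(\left(V + u\right) + 113\right) = 3 \left(113 + V + u\right) = 339 + 3 V + 3 u$)
$\frac{17327 + N}{-30695 + G{\left(1 \left(\left(2 - 2\right) + 1\right),x{\left(-8,-13 \right)} \right)}} = \frac{17327 - 46419}{-30695 + \left(339 + 3 \left(-13 - -8\right) + 3 \cdot 1 \left(\left(2 - 2\right) + 1\right)\right)} = - \frac{29092}{-30695 + \left(339 + 3 \left(-13 + 8\right) + 3 \cdot 1 \left(0 + 1\right)\right)} = - \frac{29092}{-30695 + \left(339 + 3 \left(-5\right) + 3 \cdot 1 \cdot 1\right)} = - \frac{29092}{-30695 + \left(339 - 15 + 3 \cdot 1\right)} = - \frac{29092}{-30695 + \left(339 - 15 + 3\right)} = - \frac{29092}{-30695 + 327} = - \frac{29092}{-30368} = \left(-29092\right) \left(- \frac{1}{30368}\right) = \frac{7273}{7592}$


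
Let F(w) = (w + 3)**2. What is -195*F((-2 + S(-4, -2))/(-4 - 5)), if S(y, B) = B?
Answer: -62465/27 ≈ -2313.5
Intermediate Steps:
F(w) = (3 + w)**2
-195*F((-2 + S(-4, -2))/(-4 - 5)) = -195*(3 + (-2 - 2)/(-4 - 5))**2 = -195*(3 - 4/(-9))**2 = -195*(3 - 4*(-1/9))**2 = -195*(3 + 4/9)**2 = -195*(31/9)**2 = -195*961/81 = -62465/27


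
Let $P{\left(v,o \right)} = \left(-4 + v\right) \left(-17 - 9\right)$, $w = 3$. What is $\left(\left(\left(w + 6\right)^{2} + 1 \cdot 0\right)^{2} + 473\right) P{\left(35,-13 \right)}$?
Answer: $-5669404$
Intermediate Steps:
$P{\left(v,o \right)} = 104 - 26 v$ ($P{\left(v,o \right)} = \left(-4 + v\right) \left(-26\right) = 104 - 26 v$)
$\left(\left(\left(w + 6\right)^{2} + 1 \cdot 0\right)^{2} + 473\right) P{\left(35,-13 \right)} = \left(\left(\left(3 + 6\right)^{2} + 1 \cdot 0\right)^{2} + 473\right) \left(104 - 910\right) = \left(\left(9^{2} + 0\right)^{2} + 473\right) \left(104 - 910\right) = \left(\left(81 + 0\right)^{2} + 473\right) \left(-806\right) = \left(81^{2} + 473\right) \left(-806\right) = \left(6561 + 473\right) \left(-806\right) = 7034 \left(-806\right) = -5669404$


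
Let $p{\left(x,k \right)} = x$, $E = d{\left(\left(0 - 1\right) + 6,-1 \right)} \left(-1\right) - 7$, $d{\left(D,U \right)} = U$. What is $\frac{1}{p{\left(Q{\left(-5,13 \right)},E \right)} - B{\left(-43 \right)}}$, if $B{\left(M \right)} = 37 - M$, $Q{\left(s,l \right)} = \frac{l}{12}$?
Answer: $- \frac{12}{947} \approx -0.012672$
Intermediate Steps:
$Q{\left(s,l \right)} = \frac{l}{12}$ ($Q{\left(s,l \right)} = l \frac{1}{12} = \frac{l}{12}$)
$E = -6$ ($E = \left(-1\right) \left(-1\right) - 7 = 1 - 7 = -6$)
$\frac{1}{p{\left(Q{\left(-5,13 \right)},E \right)} - B{\left(-43 \right)}} = \frac{1}{\frac{1}{12} \cdot 13 - \left(37 - -43\right)} = \frac{1}{\frac{13}{12} - \left(37 + 43\right)} = \frac{1}{\frac{13}{12} - 80} = \frac{1}{- \frac{947}{12}} = - \frac{12}{947}$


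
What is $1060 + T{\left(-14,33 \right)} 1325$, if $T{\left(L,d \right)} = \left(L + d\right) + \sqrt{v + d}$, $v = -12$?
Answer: $26235 + 1325 \sqrt{21} \approx 32307.0$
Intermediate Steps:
$T{\left(L,d \right)} = L + d + \sqrt{-12 + d}$ ($T{\left(L,d \right)} = \left(L + d\right) + \sqrt{-12 + d} = L + d + \sqrt{-12 + d}$)
$1060 + T{\left(-14,33 \right)} 1325 = 1060 + \left(-14 + 33 + \sqrt{-12 + 33}\right) 1325 = 1060 + \left(-14 + 33 + \sqrt{21}\right) 1325 = 1060 + \left(19 + \sqrt{21}\right) 1325 = 1060 + \left(25175 + 1325 \sqrt{21}\right) = 26235 + 1325 \sqrt{21}$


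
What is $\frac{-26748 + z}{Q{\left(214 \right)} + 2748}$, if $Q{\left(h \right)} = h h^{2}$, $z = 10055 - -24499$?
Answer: $\frac{3903}{4901546} \approx 0.00079628$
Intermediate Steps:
$z = 34554$ ($z = 10055 + 24499 = 34554$)
$Q{\left(h \right)} = h^{3}$
$\frac{-26748 + z}{Q{\left(214 \right)} + 2748} = \frac{-26748 + 34554}{214^{3} + 2748} = \frac{7806}{9800344 + 2748} = \frac{7806}{9803092} = 7806 \cdot \frac{1}{9803092} = \frac{3903}{4901546}$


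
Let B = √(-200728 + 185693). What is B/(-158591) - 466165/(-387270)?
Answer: 93233/77454 - I*√15035/158591 ≈ 1.2037 - 0.00077317*I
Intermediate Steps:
B = I*√15035 (B = √(-15035) = I*√15035 ≈ 122.62*I)
B/(-158591) - 466165/(-387270) = (I*√15035)/(-158591) - 466165/(-387270) = (I*√15035)*(-1/158591) - 466165*(-1/387270) = -I*√15035/158591 + 93233/77454 = 93233/77454 - I*√15035/158591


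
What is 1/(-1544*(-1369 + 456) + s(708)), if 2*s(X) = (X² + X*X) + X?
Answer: 1/1911290 ≈ 5.2321e-7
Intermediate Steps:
s(X) = X² + X/2 (s(X) = ((X² + X*X) + X)/2 = ((X² + X²) + X)/2 = (2*X² + X)/2 = (X + 2*X²)/2 = X² + X/2)
1/(-1544*(-1369 + 456) + s(708)) = 1/(-1544*(-1369 + 456) + 708*(½ + 708)) = 1/(-1544*(-913) + 708*(1417/2)) = 1/(1409672 + 501618) = 1/1911290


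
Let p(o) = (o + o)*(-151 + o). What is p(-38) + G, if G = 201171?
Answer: 215535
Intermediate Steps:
p(o) = 2*o*(-151 + o) (p(o) = (2*o)*(-151 + o) = 2*o*(-151 + o))
p(-38) + G = 2*(-38)*(-151 - 38) + 201171 = 2*(-38)*(-189) + 201171 = 14364 + 201171 = 215535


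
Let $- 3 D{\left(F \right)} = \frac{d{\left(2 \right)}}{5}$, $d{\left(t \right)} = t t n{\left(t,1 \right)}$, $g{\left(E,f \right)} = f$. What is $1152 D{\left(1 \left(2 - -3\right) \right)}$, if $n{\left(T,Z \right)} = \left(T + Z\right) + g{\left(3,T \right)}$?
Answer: $-1536$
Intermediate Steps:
$n{\left(T,Z \right)} = Z + 2 T$ ($n{\left(T,Z \right)} = \left(T + Z\right) + T = Z + 2 T$)
$d{\left(t \right)} = t^{2} \left(1 + 2 t\right)$ ($d{\left(t \right)} = t t \left(1 + 2 t\right) = t^{2} \left(1 + 2 t\right)$)
$D{\left(F \right)} = - \frac{4}{3}$ ($D{\left(F \right)} = - \frac{2^{2} \left(1 + 2 \cdot 2\right) \frac{1}{5}}{3} = - \frac{4 \left(1 + 4\right) \frac{1}{5}}{3} = - \frac{4 \cdot 5 \cdot \frac{1}{5}}{3} = - \frac{20 \cdot \frac{1}{5}}{3} = \left(- \frac{1}{3}\right) 4 = - \frac{4}{3}$)
$1152 D{\left(1 \left(2 - -3\right) \right)} = 1152 \left(- \frac{4}{3}\right) = -1536$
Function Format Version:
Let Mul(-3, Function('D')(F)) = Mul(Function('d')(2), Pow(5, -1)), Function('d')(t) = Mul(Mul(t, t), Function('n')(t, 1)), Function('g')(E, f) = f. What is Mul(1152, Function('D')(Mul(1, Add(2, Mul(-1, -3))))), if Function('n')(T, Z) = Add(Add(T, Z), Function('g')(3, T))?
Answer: -1536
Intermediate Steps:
Function('n')(T, Z) = Add(Z, Mul(2, T)) (Function('n')(T, Z) = Add(Add(T, Z), T) = Add(Z, Mul(2, T)))
Function('d')(t) = Mul(Pow(t, 2), Add(1, Mul(2, t))) (Function('d')(t) = Mul(Mul(t, t), Add(1, Mul(2, t))) = Mul(Pow(t, 2), Add(1, Mul(2, t))))
Function('D')(F) = Rational(-4, 3) (Function('D')(F) = Mul(Rational(-1, 3), Mul(Mul(Pow(2, 2), Add(1, Mul(2, 2))), Pow(5, -1))) = Mul(Rational(-1, 3), Mul(Mul(4, Add(1, 4)), Rational(1, 5))) = Mul(Rational(-1, 3), Mul(Mul(4, 5), Rational(1, 5))) = Mul(Rational(-1, 3), Mul(20, Rational(1, 5))) = Mul(Rational(-1, 3), 4) = Rational(-4, 3))
Mul(1152, Function('D')(Mul(1, Add(2, Mul(-1, -3))))) = Mul(1152, Rational(-4, 3)) = -1536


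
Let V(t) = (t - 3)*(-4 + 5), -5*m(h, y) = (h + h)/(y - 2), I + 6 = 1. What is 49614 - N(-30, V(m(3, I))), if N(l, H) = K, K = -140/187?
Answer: 9277958/187 ≈ 49615.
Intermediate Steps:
I = -5 (I = -6 + 1 = -5)
m(h, y) = -2*h/(5*(-2 + y)) (m(h, y) = -(h + h)/(5*(y - 2)) = -2*h/(5*(-2 + y)))
V(t) = -3 + t (V(t) = (-3 + t)*1 = -3 + t)
K = -140/187 (K = -140*1/187 = -140/187 ≈ -0.74866)
N(l, H) = -140/187
49614 - N(-30, V(m(3, I))) = 49614 - 1*(-140/187) = 49614 + 140/187 = 9277958/187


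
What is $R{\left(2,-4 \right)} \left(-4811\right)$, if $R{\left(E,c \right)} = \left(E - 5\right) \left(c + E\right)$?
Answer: $-28866$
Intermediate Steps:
$R{\left(E,c \right)} = \left(-5 + E\right) \left(E + c\right)$
$R{\left(2,-4 \right)} \left(-4811\right) = \left(2^{2} - 10 - -20 + 2 \left(-4\right)\right) \left(-4811\right) = \left(4 - 10 + 20 - 8\right) \left(-4811\right) = 6 \left(-4811\right) = -28866$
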